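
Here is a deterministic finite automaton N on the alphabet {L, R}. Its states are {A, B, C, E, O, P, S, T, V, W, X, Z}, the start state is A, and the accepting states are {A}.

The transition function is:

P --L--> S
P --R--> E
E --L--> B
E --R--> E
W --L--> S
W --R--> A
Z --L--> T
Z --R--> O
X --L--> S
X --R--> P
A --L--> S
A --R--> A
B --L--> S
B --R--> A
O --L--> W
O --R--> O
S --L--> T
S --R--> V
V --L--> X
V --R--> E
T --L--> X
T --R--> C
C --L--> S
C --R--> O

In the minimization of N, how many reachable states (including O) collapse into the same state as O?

First remove the unreachable states {Z}; 11 states remain.
Start with accepting vs non-accepting: {A} | {B,C,E,O,P,S,T,V,W,X}.
On input R, block {B,C,E,O,P,S,T,V,W,X} splits into {C,E,O,P,S,T,V,X} and {B,W}.
On input L, block {C,E,O,P,S,T,V,X} splits into {C,P,S,T,V,X} and {E,O}.
On input R, block {C,P,S,T,V,X} splits into {C,P,V} and {S,T,X}.
No further refinement is possible. Final partition (5 blocks): {A} | {C,P,V} | {B,W} | {E,O} | {S,T,X}.
State O belongs to the block {E,O}, which has 2 states.

2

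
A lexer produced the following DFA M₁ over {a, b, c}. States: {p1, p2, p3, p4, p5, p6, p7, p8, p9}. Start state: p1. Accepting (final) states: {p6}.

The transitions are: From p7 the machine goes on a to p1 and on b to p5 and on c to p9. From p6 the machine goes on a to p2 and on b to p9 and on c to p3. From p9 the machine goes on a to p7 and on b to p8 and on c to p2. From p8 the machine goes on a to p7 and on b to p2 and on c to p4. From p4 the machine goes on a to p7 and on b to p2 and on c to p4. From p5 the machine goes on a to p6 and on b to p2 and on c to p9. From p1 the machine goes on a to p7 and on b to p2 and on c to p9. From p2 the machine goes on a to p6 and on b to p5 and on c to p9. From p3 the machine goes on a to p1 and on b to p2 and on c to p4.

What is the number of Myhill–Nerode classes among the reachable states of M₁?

All states are reachable from the start state.
P0 = {p6} | {p1,p2,p3,p4,p5,p7,p8,p9}.
Refine {p1,p2,p3,p4,p5,p7,p8,p9} on symbol a: members go to different blocks, giving {p1,p3,p4,p7,p8,p9} and {p2,p5}.
Refine {p1,p3,p4,p7,p8,p9} on symbol b: members go to different blocks, giving {p1,p3,p4,p7,p8} and {p9}.
Split {p1,p3,p4,p7,p8} by δ(·,c) → {p3,p4,p8} and {p1,p7}.
No further refinement is possible. Final partition (5 blocks): {p6} | {p3,p4,p8} | {p2,p5} | {p9} | {p1,p7}.

5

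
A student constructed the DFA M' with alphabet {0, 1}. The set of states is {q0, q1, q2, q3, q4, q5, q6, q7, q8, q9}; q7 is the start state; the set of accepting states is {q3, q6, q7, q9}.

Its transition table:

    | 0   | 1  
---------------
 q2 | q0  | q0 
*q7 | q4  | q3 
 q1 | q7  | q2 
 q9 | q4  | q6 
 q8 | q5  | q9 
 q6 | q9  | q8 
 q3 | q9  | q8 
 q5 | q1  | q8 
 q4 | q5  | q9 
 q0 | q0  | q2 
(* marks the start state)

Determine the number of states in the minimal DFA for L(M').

Initial partition by acceptance: {q3,q6,q7,q9} | {q0,q1,q2,q4,q5,q8}.
Split {q3,q6,q7,q9} by δ(·,0) → {q3,q6} and {q7,q9}.
Refine {q0,q1,q2,q4,q5,q8} on symbol 0: members go to different blocks, giving {q0,q2,q4,q5,q8} and {q1}.
On input 0, block {q0,q2,q4,q5,q8} splits into {q0,q2,q4,q8} and {q5}.
On input 0, block {q0,q2,q4,q8} splits into {q0,q2} and {q4,q8}.
The partition is now stable with 6 blocks: {q3,q6} | {q0,q2} | {q7,q9} | {q1} | {q5} | {q4,q8}.

6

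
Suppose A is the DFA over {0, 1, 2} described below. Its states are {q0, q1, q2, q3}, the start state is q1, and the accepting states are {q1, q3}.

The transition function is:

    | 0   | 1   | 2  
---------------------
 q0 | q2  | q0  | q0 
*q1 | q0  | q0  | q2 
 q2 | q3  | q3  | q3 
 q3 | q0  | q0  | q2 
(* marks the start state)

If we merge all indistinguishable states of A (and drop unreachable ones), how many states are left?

Start with accepting vs non-accepting: {q1,q3} | {q0,q2}.
Refine {q0,q2} on symbol 0: members go to different blocks, giving {q0} and {q2}.
The partition is now stable with 3 blocks: {q1,q3} | {q0} | {q2}.

3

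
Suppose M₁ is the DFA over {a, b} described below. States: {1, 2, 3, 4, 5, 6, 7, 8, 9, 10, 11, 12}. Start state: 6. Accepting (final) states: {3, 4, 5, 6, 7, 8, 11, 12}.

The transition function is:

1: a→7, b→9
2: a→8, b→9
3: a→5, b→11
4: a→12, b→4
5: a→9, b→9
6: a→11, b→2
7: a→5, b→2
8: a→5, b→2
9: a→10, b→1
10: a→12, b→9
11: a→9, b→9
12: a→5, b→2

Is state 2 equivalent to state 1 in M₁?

Yes

Reachable states from the start: {1,2,5,6,7,8,9,10,11,12}. Unreachable: {3,4} — drop them.
Initial partition by acceptance: {5,6,7,8,11,12} | {1,2,9,10}.
Refine {5,6,7,8,11,12} on symbol a: members go to different blocks, giving {6,7,8,12} and {5,11}.
Split {1,2,9,10} by δ(·,a) → {1,2,10} and {9}.
No further refinement is possible. Final partition (4 blocks): {6,7,8,12} | {1,2,10} | {5,11} | {9}.
2 and 1 lie in the same block of the stable partition, so they are equivalent — no string distinguishes them.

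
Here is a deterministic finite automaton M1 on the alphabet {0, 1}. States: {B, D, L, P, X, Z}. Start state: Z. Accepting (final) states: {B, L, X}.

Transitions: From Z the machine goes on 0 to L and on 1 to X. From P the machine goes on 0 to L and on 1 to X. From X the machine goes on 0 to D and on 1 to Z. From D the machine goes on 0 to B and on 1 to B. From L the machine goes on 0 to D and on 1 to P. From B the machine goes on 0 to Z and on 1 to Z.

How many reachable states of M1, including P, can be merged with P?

3

Every state is reachable, so we keep all 6.
Start with accepting vs non-accepting: {B,L,X} | {D,P,Z}.
No further refinement is possible. Final partition (2 blocks): {B,L,X} | {D,P,Z}.
State P belongs to the block {D,P,Z}, which has 3 states.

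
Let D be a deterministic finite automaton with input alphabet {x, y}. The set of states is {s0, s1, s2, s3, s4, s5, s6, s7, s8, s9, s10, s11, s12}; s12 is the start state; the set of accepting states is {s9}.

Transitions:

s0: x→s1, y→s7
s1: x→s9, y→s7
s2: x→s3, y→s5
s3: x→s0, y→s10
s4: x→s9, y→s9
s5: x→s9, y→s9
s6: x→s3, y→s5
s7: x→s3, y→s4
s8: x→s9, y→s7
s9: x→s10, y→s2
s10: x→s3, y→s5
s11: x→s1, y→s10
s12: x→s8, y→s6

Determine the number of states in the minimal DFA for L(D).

6

Reachable states from the start: {s0,s1,s2,s3,s4,s5,s6,s7,s8,s9,s10,s12}. Unreachable: {s11} — drop them.
Initial partition by acceptance: {s9} | {s0,s1,s2,s3,s4,s5,s6,s7,s8,s10,s12}.
Split {s0,s1,s2,s3,s4,s5,s6,s7,s8,s10,s12} by δ(·,x) → {s0,s2,s3,s6,s7,s10,s12} and {s1,s4,s5,s8}.
On input x, block {s0,s2,s3,s6,s7,s10,s12} splits into {s2,s3,s6,s7,s10} and {s0,s12}.
Refine {s2,s3,s6,s7,s10} on symbol x: members go to different blocks, giving {s2,s6,s7,s10} and {s3}.
Split {s1,s4,s5,s8} by δ(·,y) → {s1,s8} and {s4,s5}.
The partition is now stable with 6 blocks: {s9} | {s2,s6,s7,s10} | {s1,s8} | {s0,s12} | {s3} | {s4,s5}.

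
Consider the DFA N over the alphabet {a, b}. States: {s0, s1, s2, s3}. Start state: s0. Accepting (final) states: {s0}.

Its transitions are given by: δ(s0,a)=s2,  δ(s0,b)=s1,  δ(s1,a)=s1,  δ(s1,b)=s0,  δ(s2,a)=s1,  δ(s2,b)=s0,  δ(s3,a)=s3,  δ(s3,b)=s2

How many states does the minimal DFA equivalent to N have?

2

First remove the unreachable states {s3}; 3 states remain.
Start with accepting vs non-accepting: {s0} | {s1,s2}.
No further refinement is possible. Final partition (2 blocks): {s0} | {s1,s2}.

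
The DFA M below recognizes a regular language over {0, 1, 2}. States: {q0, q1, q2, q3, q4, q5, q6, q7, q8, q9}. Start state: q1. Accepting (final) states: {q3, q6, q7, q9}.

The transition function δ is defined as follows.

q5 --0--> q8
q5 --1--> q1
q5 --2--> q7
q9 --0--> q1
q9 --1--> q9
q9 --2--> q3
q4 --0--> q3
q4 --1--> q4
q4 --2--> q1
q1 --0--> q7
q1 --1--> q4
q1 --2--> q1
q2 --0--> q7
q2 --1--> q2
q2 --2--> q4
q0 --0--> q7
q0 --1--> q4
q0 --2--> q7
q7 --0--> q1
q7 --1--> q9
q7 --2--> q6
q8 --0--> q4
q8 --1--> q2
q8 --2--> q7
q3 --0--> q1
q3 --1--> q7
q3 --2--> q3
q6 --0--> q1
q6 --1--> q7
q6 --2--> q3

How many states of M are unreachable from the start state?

Starting at q1 and following transitions, the reachable set is {q1, q3, q4, q6, q7, q9}. That leaves q0, q2, q5, q8 unreachable — 4 in total.

4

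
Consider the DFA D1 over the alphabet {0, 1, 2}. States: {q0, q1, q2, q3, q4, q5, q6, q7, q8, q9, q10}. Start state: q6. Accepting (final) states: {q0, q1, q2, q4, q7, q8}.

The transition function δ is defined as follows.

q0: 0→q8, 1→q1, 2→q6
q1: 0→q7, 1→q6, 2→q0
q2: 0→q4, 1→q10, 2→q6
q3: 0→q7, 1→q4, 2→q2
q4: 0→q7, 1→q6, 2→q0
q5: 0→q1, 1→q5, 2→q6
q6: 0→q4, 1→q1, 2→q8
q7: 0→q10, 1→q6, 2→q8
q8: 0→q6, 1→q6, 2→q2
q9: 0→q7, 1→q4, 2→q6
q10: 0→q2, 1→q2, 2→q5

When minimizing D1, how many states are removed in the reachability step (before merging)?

Starting at q6 and following transitions, the reachable set is {q0, q1, q2, q4, q5, q6, q7, q8, q10}. That leaves q3, q9 unreachable — 2 in total.

2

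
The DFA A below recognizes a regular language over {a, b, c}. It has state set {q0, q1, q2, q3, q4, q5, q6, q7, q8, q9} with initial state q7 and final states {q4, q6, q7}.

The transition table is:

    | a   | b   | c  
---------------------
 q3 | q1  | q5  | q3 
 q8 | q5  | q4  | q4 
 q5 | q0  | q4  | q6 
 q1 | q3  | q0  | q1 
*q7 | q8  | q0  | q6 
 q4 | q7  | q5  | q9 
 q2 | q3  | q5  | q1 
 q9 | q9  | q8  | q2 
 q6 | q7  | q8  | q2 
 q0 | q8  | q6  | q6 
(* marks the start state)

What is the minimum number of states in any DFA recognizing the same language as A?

4

Start with accepting vs non-accepting: {q4,q6,q7} | {q0,q1,q2,q3,q5,q8,q9}.
On input a, block {q4,q6,q7} splits into {q4,q6} and {q7}.
Refine {q0,q1,q2,q3,q5,q8,q9} on symbol b: members go to different blocks, giving {q1,q2,q3,q9} and {q0,q5,q8}.
No further refinement is possible. Final partition (4 blocks): {q4,q6} | {q1,q2,q3,q9} | {q7} | {q0,q5,q8}.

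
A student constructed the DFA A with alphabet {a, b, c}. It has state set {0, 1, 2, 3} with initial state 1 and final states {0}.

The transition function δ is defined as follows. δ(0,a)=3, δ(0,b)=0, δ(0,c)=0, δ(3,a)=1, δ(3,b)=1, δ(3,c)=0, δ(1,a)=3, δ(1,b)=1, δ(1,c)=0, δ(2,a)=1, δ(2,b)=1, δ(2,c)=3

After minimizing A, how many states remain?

States {2} cannot be reached from the start state, so discard them.
Start with accepting vs non-accepting: {0} | {1,3}.
No further refinement is possible. Final partition (2 blocks): {0} | {1,3}.

2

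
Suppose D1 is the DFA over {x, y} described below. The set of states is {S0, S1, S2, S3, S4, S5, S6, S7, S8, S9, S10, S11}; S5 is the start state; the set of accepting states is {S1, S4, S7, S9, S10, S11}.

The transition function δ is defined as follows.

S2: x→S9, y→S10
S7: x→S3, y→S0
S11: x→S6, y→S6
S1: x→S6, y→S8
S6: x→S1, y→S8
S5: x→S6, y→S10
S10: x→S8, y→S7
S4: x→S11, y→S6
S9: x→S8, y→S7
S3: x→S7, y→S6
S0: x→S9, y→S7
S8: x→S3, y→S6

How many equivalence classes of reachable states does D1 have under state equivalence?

States {S2,S4,S11} cannot be reached from the start state, so discard them.
P0 = {S1,S7,S9,S10} | {S0,S3,S5,S6,S8}.
Split {S1,S7,S9,S10} by δ(·,y) → {S1,S7} and {S9,S10}.
On input x, block {S0,S3,S5,S6,S8} splits into {S3,S6} and {S5,S8} and {S0}.
Refine {S1,S7} on symbol y: members go to different blocks, giving {S1} and {S7}.
Split {S3,S6} by δ(·,x) → {S3} and {S6}.
Refine {S5,S8} on symbol x: members go to different blocks, giving {S5} and {S8}.
The partition is now stable with 8 blocks: {S1} | {S3} | {S9,S10} | {S5} | {S0} | {S7} | {S6} | {S8}.

8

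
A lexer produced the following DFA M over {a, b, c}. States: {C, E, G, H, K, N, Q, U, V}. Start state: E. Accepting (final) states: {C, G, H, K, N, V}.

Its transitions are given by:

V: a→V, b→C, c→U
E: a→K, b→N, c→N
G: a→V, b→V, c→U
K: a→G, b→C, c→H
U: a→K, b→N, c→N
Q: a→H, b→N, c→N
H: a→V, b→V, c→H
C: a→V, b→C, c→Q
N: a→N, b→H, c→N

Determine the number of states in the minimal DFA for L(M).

Every state is reachable, so we keep all 9.
Initial partition by acceptance: {C,G,H,K,N,V} | {E,Q,U}.
On input c, block {C,G,H,K,N,V} splits into {H,K,N} and {C,G,V}.
Refine {H,K,N} on symbol a: members go to different blocks, giving {H,K} and {N}.
Stable partition: {H,K} | {E,Q,U} | {C,G,V} | {N} — 4 equivalence classes.

4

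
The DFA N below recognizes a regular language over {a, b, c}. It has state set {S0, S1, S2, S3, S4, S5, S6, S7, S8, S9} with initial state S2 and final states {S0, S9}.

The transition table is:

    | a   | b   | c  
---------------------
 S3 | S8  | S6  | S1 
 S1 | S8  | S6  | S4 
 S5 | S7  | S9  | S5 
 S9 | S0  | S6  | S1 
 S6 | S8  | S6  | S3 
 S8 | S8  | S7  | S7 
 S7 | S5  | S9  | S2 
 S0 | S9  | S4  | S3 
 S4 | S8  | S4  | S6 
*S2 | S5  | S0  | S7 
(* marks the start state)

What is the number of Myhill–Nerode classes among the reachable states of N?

Start with accepting vs non-accepting: {S0,S9} | {S1,S2,S3,S4,S5,S6,S7,S8}.
On input b, block {S1,S2,S3,S4,S5,S6,S7,S8} splits into {S1,S3,S4,S6,S8} and {S2,S5,S7}.
On input b, block {S1,S3,S4,S6,S8} splits into {S1,S3,S4,S6} and {S8}.
Stable partition: {S0,S9} | {S1,S3,S4,S6} | {S2,S5,S7} | {S8} — 4 equivalence classes.

4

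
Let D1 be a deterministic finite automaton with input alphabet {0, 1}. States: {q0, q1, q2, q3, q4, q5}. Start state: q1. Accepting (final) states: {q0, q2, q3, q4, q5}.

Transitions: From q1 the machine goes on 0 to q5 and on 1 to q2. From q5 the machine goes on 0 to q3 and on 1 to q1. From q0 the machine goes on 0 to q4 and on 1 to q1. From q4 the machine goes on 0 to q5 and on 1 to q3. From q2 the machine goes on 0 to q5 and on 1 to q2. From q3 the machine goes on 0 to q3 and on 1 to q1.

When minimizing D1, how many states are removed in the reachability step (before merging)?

BFS from q1 reaches {q1, q2, q3, q5}; the 2 state(s) q0, q4 are never visited.

2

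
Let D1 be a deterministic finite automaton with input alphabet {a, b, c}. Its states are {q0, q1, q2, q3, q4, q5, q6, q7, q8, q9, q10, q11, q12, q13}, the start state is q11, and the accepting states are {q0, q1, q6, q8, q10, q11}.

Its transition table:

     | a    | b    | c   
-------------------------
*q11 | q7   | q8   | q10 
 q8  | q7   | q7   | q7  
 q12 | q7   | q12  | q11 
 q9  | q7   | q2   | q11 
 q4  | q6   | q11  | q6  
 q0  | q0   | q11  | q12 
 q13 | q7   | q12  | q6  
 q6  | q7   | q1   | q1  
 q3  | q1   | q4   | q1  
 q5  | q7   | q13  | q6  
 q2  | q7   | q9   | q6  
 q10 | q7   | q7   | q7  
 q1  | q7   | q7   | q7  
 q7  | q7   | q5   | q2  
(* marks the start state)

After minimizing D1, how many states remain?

First remove the unreachable states {q0,q3,q4}; 11 states remain.
Start with accepting vs non-accepting: {q1,q6,q8,q10,q11} | {q2,q5,q7,q9,q12,q13}.
On input b, block {q1,q6,q8,q10,q11} splits into {q1,q8,q10} and {q6,q11}.
Split {q2,q5,q7,q9,q12,q13} by δ(·,c) → {q2,q5,q9,q12,q13} and {q7}.
The partition is now stable with 4 blocks: {q1,q8,q10} | {q2,q5,q9,q12,q13} | {q6,q11} | {q7}.

4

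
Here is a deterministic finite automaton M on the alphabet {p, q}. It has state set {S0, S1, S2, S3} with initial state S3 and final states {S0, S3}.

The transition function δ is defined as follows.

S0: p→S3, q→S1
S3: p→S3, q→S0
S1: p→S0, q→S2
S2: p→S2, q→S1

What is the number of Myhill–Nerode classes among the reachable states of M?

Every state is reachable, so we keep all 4.
P0 = {S0,S3} | {S1,S2}.
Refine {S0,S3} on symbol q: members go to different blocks, giving {S0} and {S3}.
Split {S1,S2} by δ(·,p) → {S1} and {S2}.
The partition is now stable with 4 blocks: {S0} | {S1} | {S3} | {S2}.

4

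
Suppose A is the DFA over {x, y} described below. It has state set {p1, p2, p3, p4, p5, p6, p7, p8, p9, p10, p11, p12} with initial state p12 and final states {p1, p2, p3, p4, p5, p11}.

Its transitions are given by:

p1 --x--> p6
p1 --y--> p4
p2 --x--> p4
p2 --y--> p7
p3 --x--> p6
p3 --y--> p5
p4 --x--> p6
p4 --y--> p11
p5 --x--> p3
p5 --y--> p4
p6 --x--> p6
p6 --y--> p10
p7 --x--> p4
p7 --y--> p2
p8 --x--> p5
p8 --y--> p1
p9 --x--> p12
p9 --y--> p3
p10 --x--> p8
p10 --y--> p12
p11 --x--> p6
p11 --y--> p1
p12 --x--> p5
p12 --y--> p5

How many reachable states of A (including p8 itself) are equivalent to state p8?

First remove the unreachable states {p2,p7,p9}; 9 states remain.
P0 = {p1,p3,p4,p5,p11} | {p6,p8,p10,p12}.
On input x, block {p1,p3,p4,p5,p11} splits into {p1,p3,p4,p11} and {p5}.
Split {p1,p3,p4,p11} by δ(·,y) → {p1,p4,p11} and {p3}.
Split {p6,p8,p10,p12} by δ(·,x) → {p6,p10} and {p8,p12}.
On input x, block {p6,p10} splits into {p6} and {p10}.
On input y, block {p8,p12} splits into {p8} and {p12}.
No further refinement is possible. Final partition (7 blocks): {p1,p4,p11} | {p6} | {p5} | {p3} | {p8} | {p10} | {p12}.
State p8 belongs to the block {p8}, which has 1 states.

1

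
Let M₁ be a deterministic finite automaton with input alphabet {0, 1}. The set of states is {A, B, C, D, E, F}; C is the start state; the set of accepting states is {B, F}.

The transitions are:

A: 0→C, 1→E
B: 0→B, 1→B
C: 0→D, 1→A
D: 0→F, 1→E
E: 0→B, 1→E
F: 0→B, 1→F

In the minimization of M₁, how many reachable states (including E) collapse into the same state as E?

2

Initial partition by acceptance: {B,F} | {A,C,D,E}.
Refine {A,C,D,E} on symbol 0: members go to different blocks, giving {A,C} and {D,E}.
Split {A,C} by δ(·,0) → {A} and {C}.
No further refinement is possible. Final partition (4 blocks): {B,F} | {A} | {D,E} | {C}.
The equivalence class containing E is {D,E}, of size 2.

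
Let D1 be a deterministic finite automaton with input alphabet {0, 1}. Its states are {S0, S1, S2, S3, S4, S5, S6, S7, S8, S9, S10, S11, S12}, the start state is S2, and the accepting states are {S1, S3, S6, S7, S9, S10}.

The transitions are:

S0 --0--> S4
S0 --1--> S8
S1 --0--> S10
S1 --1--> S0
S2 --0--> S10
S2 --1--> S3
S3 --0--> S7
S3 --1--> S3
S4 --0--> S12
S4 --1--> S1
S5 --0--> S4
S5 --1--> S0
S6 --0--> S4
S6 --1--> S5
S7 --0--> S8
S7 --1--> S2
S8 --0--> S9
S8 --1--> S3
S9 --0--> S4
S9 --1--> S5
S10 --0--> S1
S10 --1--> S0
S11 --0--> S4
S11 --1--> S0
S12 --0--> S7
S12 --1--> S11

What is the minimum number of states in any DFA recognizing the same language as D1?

10

States {S6} cannot be reached from the start state, so discard them.
Start with accepting vs non-accepting: {S1,S3,S7,S9,S10} | {S0,S2,S4,S5,S8,S11,S12}.
On input 0, block {S1,S3,S7,S9,S10} splits into {S1,S3,S10} and {S7,S9}.
Refine {S1,S3,S10} on symbol 0: members go to different blocks, giving {S1,S10} and {S3}.
On input 0, block {S0,S2,S4,S5,S8,S11,S12} splits into {S0,S4,S5,S11} and {S8,S12} and {S2}.
Split {S0,S4,S5,S11} by δ(·,0) → {S0,S5,S11} and {S4}.
Split {S0,S5,S11} by δ(·,1) → {S5,S11} and {S0}.
Refine {S7,S9} on symbol 0: members go to different blocks, giving {S7} and {S9}.
Refine {S8,S12} on symbol 0: members go to different blocks, giving {S8} and {S12}.
Stable partition: {S1,S10} | {S5,S11} | {S7} | {S3} | {S8} | {S2} | {S4} | {S0} | {S9} | {S12} — 10 equivalence classes.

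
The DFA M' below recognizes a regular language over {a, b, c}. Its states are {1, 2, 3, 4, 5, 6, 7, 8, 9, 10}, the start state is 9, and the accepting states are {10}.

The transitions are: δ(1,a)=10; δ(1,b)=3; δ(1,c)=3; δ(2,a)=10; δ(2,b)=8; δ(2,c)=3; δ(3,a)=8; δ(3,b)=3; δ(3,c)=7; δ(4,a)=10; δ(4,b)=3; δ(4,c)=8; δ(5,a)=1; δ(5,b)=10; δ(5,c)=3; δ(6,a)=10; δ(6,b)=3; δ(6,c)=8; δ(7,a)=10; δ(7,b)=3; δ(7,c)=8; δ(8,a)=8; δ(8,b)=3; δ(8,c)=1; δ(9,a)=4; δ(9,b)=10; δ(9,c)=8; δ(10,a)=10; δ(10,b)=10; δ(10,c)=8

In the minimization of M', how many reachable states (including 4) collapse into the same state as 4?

First remove the unreachable states {2,5,6}; 7 states remain.
Start with accepting vs non-accepting: {10} | {1,3,4,7,8,9}.
Refine {1,3,4,7,8,9} on symbol a: members go to different blocks, giving {1,4,7} and {3,8,9}.
Refine {3,8,9} on symbol a: members go to different blocks, giving {3,8} and {9}.
The partition is now stable with 4 blocks: {10} | {1,4,7} | {3,8} | {9}.
The equivalence class containing 4 is {1,4,7}, of size 3.

3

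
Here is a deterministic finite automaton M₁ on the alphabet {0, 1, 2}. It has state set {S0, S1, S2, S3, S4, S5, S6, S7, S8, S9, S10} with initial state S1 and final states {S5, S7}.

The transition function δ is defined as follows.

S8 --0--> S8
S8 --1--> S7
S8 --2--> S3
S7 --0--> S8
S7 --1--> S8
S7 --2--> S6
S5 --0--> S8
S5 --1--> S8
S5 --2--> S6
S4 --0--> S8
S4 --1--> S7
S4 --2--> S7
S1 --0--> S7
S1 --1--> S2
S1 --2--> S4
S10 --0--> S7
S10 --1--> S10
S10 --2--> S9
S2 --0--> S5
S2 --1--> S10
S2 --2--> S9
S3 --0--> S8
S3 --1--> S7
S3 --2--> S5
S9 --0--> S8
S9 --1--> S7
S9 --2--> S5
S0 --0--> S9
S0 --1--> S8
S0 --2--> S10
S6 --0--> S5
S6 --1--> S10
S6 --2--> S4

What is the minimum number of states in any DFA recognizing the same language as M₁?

Reachable states from the start: {S1,S2,S3,S4,S5,S6,S7,S8,S9,S10}. Unreachable: {S0} — drop them.
Start with accepting vs non-accepting: {S5,S7} | {S1,S2,S3,S4,S6,S8,S9,S10}.
Refine {S1,S2,S3,S4,S6,S8,S9,S10} on symbol 0: members go to different blocks, giving {S1,S2,S6,S10} and {S3,S4,S8,S9}.
On input 2, block {S3,S4,S8,S9} splits into {S3,S4,S9} and {S8}.
The partition is now stable with 4 blocks: {S5,S7} | {S1,S2,S6,S10} | {S3,S4,S9} | {S8}.

4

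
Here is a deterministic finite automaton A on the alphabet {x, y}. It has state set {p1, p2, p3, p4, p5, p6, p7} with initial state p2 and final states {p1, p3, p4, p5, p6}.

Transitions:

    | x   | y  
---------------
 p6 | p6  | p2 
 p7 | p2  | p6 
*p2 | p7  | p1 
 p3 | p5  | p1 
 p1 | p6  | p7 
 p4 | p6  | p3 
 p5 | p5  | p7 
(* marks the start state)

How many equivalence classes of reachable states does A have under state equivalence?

2

First remove the unreachable states {p3,p4,p5}; 4 states remain.
Initial partition by acceptance: {p1,p6} | {p2,p7}.
Stable partition: {p1,p6} | {p2,p7} — 2 equivalence classes.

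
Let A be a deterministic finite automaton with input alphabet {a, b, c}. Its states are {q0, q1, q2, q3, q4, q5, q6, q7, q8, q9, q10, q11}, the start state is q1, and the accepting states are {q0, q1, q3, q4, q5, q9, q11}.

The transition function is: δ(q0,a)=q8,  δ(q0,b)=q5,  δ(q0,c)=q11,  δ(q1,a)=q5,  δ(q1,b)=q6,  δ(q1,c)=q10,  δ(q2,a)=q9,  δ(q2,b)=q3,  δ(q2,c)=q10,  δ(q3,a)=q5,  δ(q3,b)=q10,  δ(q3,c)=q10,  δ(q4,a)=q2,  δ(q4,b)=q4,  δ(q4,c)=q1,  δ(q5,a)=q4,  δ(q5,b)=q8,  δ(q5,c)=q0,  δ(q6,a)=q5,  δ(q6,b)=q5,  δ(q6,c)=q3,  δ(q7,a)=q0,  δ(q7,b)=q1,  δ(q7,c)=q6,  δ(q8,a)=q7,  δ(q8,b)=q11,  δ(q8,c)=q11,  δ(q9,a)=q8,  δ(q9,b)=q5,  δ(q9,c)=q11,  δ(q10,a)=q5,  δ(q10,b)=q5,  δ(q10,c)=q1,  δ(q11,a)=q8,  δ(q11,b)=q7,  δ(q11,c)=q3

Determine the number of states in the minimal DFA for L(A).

Start with accepting vs non-accepting: {q0,q1,q3,q4,q5,q9,q11} | {q2,q6,q7,q8,q10}.
Refine {q0,q1,q3,q4,q5,q9,q11} on symbol a: members go to different blocks, giving {q0,q4,q9,q11} and {q1,q3,q5}.
Refine {q0,q4,q9,q11} on symbol b: members go to different blocks, giving {q0,q9} and {q4} and {q11}.
On input a, block {q2,q6,q7,q8,q10} splits into {q2,q7} and {q6,q10} and {q8}.
On input a, block {q1,q3,q5} splits into {q1,q3} and {q5}.
Stable partition: {q0,q9} | {q2,q7} | {q1,q3} | {q4} | {q11} | {q6,q10} | {q8} | {q5} — 8 equivalence classes.

8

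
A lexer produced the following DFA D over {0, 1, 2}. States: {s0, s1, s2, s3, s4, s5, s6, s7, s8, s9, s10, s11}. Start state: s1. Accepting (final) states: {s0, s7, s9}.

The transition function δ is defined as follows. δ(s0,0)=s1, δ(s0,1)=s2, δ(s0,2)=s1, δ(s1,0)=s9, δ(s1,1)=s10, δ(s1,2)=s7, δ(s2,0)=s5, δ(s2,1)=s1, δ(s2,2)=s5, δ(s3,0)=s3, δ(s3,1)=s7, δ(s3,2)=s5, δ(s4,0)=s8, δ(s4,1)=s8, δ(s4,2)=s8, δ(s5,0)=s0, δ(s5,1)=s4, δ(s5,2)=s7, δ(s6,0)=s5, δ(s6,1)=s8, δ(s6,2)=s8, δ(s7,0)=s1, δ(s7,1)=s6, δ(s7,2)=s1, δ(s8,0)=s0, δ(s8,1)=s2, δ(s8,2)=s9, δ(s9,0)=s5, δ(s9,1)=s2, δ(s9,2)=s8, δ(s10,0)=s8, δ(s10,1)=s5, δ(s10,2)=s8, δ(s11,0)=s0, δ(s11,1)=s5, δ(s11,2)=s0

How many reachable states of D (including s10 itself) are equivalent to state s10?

4

Reachable states from the start: {s0,s1,s2,s4,s5,s6,s7,s8,s9,s10}. Unreachable: {s3,s11} — drop them.
Initial partition by acceptance: {s0,s7,s9} | {s1,s2,s4,s5,s6,s8,s10}.
Refine {s1,s2,s4,s5,s6,s8,s10} on symbol 0: members go to different blocks, giving {s2,s4,s6,s10} and {s1,s5,s8}.
The partition is now stable with 3 blocks: {s0,s7,s9} | {s2,s4,s6,s10} | {s1,s5,s8}.
State s10 belongs to the block {s2,s4,s6,s10}, which has 4 states.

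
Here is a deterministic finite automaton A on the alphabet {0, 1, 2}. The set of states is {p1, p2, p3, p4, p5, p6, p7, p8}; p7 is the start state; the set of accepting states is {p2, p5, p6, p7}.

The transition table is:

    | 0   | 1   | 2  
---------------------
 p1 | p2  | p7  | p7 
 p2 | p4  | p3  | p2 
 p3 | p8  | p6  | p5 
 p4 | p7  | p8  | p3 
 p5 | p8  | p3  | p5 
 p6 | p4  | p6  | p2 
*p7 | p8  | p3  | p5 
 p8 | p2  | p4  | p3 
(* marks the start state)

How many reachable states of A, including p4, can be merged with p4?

2

Reachable states from the start: {p2,p3,p4,p5,p6,p7,p8}. Unreachable: {p1} — drop them.
P0 = {p2,p5,p6,p7} | {p3,p4,p8}.
Split {p2,p5,p6,p7} by δ(·,1) → {p2,p5,p7} and {p6}.
On input 0, block {p3,p4,p8} splits into {p4,p8} and {p3}.
The partition is now stable with 4 blocks: {p2,p5,p7} | {p4,p8} | {p6} | {p3}.
State p4 belongs to the block {p4,p8}, which has 2 states.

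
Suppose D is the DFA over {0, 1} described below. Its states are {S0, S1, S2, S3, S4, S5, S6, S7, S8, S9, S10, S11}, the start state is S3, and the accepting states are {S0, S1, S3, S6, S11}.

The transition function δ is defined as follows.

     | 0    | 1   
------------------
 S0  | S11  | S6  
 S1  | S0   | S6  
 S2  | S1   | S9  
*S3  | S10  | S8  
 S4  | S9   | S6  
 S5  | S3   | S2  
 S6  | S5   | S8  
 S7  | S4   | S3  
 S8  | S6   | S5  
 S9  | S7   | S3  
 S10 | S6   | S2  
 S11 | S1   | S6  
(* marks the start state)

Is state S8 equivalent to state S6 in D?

No

Every state is reachable, so we keep all 12.
Start with accepting vs non-accepting: {S0,S1,S3,S6,S11} | {S2,S4,S5,S7,S8,S9,S10}.
Refine {S0,S1,S3,S6,S11} on symbol 0: members go to different blocks, giving {S0,S1,S11} and {S3,S6}.
On input 0, block {S2,S4,S5,S7,S8,S9,S10} splits into {S4,S7,S9} and {S5,S8,S10} and {S2}.
Split {S5,S8,S10} by δ(·,1) → {S5,S10} and {S8}.
Stable partition: {S0,S1,S11} | {S4,S7,S9} | {S3,S6} | {S5,S10} | {S2} | {S8} — 6 equivalence classes.
S8 and S6 end up in different blocks, so they are distinguishable. For instance, the string 'ε' is accepted from only S6.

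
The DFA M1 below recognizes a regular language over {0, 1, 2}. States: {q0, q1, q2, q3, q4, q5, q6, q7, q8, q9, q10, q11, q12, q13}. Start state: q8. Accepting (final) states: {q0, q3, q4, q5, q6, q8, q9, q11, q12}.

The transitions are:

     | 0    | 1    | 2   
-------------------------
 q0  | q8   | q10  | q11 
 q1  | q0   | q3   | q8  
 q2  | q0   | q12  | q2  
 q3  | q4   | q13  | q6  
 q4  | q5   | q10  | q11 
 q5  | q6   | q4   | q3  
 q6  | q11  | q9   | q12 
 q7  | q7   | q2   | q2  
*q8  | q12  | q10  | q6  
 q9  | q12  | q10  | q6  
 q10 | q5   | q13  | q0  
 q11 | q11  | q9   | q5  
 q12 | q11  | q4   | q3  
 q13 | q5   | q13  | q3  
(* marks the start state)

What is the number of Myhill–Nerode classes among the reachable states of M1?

First remove the unreachable states {q1,q2,q7}; 11 states remain.
Start with accepting vs non-accepting: {q0,q3,q4,q5,q6,q8,q9,q11,q12} | {q10,q13}.
On input 1, block {q0,q3,q4,q5,q6,q8,q9,q11,q12} splits into {q0,q3,q4,q8,q9} and {q5,q6,q11,q12}.
On input 0, block {q0,q3,q4,q8,q9} splits into {q4,q8,q9} and {q0,q3}.
Refine {q5,q6,q11,q12} on symbol 2: members go to different blocks, giving {q5,q12} and {q6,q11}.
No further refinement is possible. Final partition (5 blocks): {q4,q8,q9} | {q10,q13} | {q5,q12} | {q0,q3} | {q6,q11}.

5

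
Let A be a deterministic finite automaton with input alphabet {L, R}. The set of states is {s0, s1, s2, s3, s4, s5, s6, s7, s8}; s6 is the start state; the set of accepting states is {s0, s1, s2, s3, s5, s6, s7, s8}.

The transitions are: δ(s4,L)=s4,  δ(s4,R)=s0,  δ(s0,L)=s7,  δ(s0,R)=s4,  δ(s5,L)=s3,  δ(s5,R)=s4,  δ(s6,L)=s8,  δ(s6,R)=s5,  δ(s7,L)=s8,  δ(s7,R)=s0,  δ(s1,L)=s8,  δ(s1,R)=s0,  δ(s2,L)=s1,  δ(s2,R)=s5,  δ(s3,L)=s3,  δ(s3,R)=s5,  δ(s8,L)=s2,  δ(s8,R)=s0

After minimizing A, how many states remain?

3

All states are reachable from the start state.
Start with accepting vs non-accepting: {s0,s1,s2,s3,s5,s6,s7,s8} | {s4}.
Split {s0,s1,s2,s3,s5,s6,s7,s8} by δ(·,R) → {s1,s2,s3,s6,s7,s8} and {s0,s5}.
No further refinement is possible. Final partition (3 blocks): {s1,s2,s3,s6,s7,s8} | {s4} | {s0,s5}.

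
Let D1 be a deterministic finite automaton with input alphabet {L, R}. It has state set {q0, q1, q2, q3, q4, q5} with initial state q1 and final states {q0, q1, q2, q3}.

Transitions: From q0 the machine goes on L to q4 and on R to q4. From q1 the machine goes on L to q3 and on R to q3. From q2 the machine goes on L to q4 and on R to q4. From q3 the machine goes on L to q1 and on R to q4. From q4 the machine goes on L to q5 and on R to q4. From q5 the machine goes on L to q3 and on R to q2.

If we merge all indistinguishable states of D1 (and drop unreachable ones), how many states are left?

Reachable states from the start: {q1,q2,q3,q4,q5}. Unreachable: {q0} — drop them.
Initial partition by acceptance: {q1,q2,q3} | {q4,q5}.
Refine {q1,q2,q3} on symbol L: members go to different blocks, giving {q1,q3} and {q2}.
Split {q1,q3} by δ(·,R) → {q1} and {q3}.
Split {q4,q5} by δ(·,L) → {q4} and {q5}.
No further refinement is possible. Final partition (5 blocks): {q1} | {q4} | {q2} | {q3} | {q5}.

5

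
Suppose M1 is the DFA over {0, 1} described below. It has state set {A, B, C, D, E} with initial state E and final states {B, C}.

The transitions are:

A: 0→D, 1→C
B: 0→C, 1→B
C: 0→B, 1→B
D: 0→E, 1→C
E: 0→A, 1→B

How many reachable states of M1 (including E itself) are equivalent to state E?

Initial partition by acceptance: {B,C} | {A,D,E}.
The partition is now stable with 2 blocks: {B,C} | {A,D,E}.
The equivalence class containing E is {A,D,E}, of size 3.

3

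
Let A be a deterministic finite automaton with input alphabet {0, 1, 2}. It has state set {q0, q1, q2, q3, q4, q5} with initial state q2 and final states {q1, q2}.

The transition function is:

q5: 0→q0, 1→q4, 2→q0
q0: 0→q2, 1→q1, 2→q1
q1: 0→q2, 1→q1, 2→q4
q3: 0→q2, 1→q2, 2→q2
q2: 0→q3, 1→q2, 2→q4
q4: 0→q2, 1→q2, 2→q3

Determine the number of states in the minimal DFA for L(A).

States {q0,q1,q5} cannot be reached from the start state, so discard them.
Start with accepting vs non-accepting: {q2} | {q3,q4}.
Refine {q3,q4} on symbol 2: members go to different blocks, giving {q3} and {q4}.
The partition is now stable with 3 blocks: {q2} | {q3} | {q4}.

3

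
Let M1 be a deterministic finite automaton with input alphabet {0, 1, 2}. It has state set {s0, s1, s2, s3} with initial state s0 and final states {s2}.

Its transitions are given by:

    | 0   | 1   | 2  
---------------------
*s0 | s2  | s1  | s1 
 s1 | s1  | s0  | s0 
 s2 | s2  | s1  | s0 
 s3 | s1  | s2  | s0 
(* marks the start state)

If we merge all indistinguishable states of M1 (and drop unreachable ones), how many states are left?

3

Reachable states from the start: {s0,s1,s2}. Unreachable: {s3} — drop them.
P0 = {s2} | {s0,s1}.
On input 0, block {s0,s1} splits into {s0} and {s1}.
Stable partition: {s2} | {s0} | {s1} — 3 equivalence classes.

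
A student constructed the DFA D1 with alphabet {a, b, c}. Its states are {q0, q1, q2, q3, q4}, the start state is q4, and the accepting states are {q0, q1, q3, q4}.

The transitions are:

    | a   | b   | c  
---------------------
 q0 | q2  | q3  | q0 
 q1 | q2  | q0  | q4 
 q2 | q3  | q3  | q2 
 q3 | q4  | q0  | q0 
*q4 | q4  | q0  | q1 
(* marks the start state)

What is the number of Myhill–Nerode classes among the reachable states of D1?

5

Every state is reachable, so we keep all 5.
Initial partition by acceptance: {q0,q1,q3,q4} | {q2}.
Refine {q0,q1,q3,q4} on symbol a: members go to different blocks, giving {q0,q1} and {q3,q4}.
Split {q0,q1} by δ(·,b) → {q0} and {q1}.
Refine {q3,q4} on symbol c: members go to different blocks, giving {q3} and {q4}.
No further refinement is possible. Final partition (5 blocks): {q0} | {q2} | {q3} | {q1} | {q4}.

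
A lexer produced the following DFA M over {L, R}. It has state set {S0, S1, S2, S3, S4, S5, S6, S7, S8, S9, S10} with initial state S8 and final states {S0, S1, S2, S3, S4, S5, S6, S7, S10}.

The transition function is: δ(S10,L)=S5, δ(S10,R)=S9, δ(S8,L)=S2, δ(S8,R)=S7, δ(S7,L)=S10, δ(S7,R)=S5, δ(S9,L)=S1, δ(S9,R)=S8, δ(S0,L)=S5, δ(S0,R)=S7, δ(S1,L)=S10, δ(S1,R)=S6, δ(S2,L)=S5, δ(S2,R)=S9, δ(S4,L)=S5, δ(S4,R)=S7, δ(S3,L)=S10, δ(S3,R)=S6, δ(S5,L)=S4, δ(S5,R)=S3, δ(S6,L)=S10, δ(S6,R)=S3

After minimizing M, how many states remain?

First remove the unreachable states {S0}; 10 states remain.
P0 = {S1,S2,S3,S4,S5,S6,S7,S10} | {S8,S9}.
On input R, block {S1,S2,S3,S4,S5,S6,S7,S10} splits into {S1,S3,S4,S5,S6,S7} and {S2,S10}.
On input L, block {S1,S3,S4,S5,S6,S7} splits into {S1,S3,S6,S7} and {S4,S5}.
Split {S1,S3,S6,S7} by δ(·,R) → {S1,S3,S6} and {S7}.
Split {S8,S9} by δ(·,L) → {S8} and {S9}.
On input R, block {S4,S5} splits into {S4} and {S5}.
No further refinement is possible. Final partition (7 blocks): {S1,S3,S6} | {S8} | {S2,S10} | {S4} | {S7} | {S9} | {S5}.

7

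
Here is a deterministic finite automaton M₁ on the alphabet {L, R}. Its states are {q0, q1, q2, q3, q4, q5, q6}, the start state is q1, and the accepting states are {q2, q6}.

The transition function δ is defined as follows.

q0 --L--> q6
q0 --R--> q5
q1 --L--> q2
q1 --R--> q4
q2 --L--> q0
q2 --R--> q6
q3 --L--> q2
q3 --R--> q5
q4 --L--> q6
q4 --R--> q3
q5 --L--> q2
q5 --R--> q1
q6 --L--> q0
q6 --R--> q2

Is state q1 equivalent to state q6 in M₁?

No

All states are reachable from the start state.
P0 = {q2,q6} | {q0,q1,q3,q4,q5}.
Stable partition: {q2,q6} | {q0,q1,q3,q4,q5} — 2 equivalence classes.
q1 and q6 end up in different blocks, so they are distinguishable. For instance, the string 'ε' is accepted from only q6.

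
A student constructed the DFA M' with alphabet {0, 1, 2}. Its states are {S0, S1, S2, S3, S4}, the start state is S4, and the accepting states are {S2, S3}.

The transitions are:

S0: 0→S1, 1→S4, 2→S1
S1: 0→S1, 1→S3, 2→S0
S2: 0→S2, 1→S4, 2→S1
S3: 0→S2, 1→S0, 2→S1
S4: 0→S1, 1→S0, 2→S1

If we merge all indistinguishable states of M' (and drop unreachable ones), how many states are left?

3

Every state is reachable, so we keep all 5.
P0 = {S2,S3} | {S0,S1,S4}.
Split {S0,S1,S4} by δ(·,1) → {S0,S4} and {S1}.
The partition is now stable with 3 blocks: {S2,S3} | {S0,S4} | {S1}.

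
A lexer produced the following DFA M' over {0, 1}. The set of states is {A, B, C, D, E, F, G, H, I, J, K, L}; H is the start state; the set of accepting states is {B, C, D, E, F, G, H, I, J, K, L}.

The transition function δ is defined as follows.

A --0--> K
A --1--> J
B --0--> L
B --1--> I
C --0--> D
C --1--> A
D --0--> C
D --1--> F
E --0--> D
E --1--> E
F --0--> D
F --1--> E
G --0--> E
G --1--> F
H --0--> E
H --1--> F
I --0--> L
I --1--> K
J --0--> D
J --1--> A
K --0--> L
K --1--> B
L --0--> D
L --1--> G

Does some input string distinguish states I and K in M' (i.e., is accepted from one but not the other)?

No

Initial partition by acceptance: {B,C,D,E,F,G,H,I,J,K,L} | {A}.
Split {B,C,D,E,F,G,H,I,J,K,L} by δ(·,1) → {B,D,E,F,G,H,I,K,L} and {C,J}.
Refine {B,D,E,F,G,H,I,K,L} on symbol 0: members go to different blocks, giving {B,E,F,G,H,I,K,L} and {D}.
Split {B,E,F,G,H,I,K,L} by δ(·,0) → {B,G,H,I,K} and {E,F,L}.
Refine {B,G,H,I,K} on symbol 1: members go to different blocks, giving {B,I,K} and {G,H}.
Refine {E,F,L} on symbol 1: members go to different blocks, giving {E,F} and {L}.
Stable partition: {B,I,K} | {A} | {C,J} | {D} | {E,F} | {G,H} | {L} — 7 equivalence classes.
I and K lie in the same block of the stable partition, so they are equivalent — no string distinguishes them.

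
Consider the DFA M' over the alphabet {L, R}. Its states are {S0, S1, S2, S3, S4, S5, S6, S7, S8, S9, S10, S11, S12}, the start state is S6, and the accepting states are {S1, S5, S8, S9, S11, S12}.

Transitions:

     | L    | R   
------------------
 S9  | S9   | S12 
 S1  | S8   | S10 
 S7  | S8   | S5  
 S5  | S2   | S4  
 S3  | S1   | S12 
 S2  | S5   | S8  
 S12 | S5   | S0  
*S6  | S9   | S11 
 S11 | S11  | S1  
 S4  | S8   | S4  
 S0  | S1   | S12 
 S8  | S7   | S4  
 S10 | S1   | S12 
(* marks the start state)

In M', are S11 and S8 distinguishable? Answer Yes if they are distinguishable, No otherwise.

Yes

Reachable states from the start: {S0,S1,S2,S4,S5,S6,S7,S8,S9,S10,S11,S12}. Unreachable: {S3} — drop them.
Start with accepting vs non-accepting: {S1,S5,S8,S9,S11,S12} | {S0,S2,S4,S6,S7,S10}.
On input L, block {S1,S5,S8,S9,S11,S12} splits into {S1,S9,S11,S12} and {S5,S8}.
On input L, block {S1,S9,S11,S12} splits into {S1,S12} and {S9,S11}.
Split {S0,S2,S4,S6,S7,S10} by δ(·,L) → {S2,S4,S7} and {S0,S10} and {S6}.
Refine {S2,S4,S7} on symbol R: members go to different blocks, giving {S2,S7} and {S4}.
Stable partition: {S1,S12} | {S2,S7} | {S5,S8} | {S9,S11} | {S0,S10} | {S6} | {S4} — 7 equivalence classes.
S11 and S8 end up in different blocks, so they are distinguishable. For instance, the string 'L' is accepted from only S11.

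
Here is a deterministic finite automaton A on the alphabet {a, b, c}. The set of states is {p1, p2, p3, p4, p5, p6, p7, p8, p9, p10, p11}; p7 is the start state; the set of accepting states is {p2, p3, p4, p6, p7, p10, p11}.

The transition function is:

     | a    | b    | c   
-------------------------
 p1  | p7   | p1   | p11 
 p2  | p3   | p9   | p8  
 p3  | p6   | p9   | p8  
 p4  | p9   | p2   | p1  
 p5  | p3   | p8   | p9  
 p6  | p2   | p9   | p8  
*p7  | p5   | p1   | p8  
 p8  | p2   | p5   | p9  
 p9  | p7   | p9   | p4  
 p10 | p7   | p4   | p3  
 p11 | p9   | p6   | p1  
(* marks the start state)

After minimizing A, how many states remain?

5

States {p10} cannot be reached from the start state, so discard them.
Start with accepting vs non-accepting: {p2,p3,p4,p6,p7,p11} | {p1,p5,p8,p9}.
Refine {p2,p3,p4,p6,p7,p11} on symbol a: members go to different blocks, giving {p2,p3,p6} and {p4,p7,p11}.
Split {p1,p5,p8,p9} by δ(·,a) → {p1,p9} and {p5,p8}.
On input a, block {p4,p7,p11} splits into {p4,p11} and {p7}.
No further refinement is possible. Final partition (5 blocks): {p2,p3,p6} | {p1,p9} | {p4,p11} | {p5,p8} | {p7}.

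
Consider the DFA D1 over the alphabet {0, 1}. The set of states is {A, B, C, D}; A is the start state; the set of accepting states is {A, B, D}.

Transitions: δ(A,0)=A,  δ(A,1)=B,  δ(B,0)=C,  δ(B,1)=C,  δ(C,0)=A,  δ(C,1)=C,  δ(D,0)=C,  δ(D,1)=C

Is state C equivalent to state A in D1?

No

Reachable states from the start: {A,B,C}. Unreachable: {D} — drop them.
P0 = {A,B} | {C}.
On input 0, block {A,B} splits into {A} and {B}.
Stable partition: {A} | {C} | {B} — 3 equivalence classes.
C and A end up in different blocks, so they are distinguishable. For instance, the string 'ε' is accepted from only A.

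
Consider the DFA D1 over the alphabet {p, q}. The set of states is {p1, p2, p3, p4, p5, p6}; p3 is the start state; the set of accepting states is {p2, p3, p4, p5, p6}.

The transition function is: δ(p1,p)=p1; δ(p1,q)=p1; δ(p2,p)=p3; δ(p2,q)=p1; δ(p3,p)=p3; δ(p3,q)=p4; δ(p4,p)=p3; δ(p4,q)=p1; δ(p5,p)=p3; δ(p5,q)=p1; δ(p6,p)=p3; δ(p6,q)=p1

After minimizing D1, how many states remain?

3

First remove the unreachable states {p2,p5,p6}; 3 states remain.
Start with accepting vs non-accepting: {p3,p4} | {p1}.
On input q, block {p3,p4} splits into {p3} and {p4}.
No further refinement is possible. Final partition (3 blocks): {p3} | {p1} | {p4}.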